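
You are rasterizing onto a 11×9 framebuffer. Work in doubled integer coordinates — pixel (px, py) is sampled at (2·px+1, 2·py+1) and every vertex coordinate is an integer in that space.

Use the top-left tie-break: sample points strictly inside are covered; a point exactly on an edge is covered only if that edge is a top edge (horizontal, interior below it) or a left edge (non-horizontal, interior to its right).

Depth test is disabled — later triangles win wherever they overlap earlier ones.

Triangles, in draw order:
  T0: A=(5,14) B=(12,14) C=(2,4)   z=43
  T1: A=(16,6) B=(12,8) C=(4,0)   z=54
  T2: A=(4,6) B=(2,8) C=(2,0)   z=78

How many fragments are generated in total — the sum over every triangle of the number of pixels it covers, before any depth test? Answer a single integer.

T0:
  2·area = 70  (B↔C swapped to make it positive)
  edge (5, 14)→(2, 4): d=(-3,-10) top-left  bias=+0
  edge (2, 4)→(12, 14): d=(10,10) right/bottom  bias=-1
  edge (12, 14)→(5, 14): d=(-7,0) right/bottom  bias=-1
    (0,1)@(1, 3): e=[-7,0,77] → ·  [on edge]
    (1,2)@(3, 5): e=[7,0,63] → ·  [on edge]
    (1,3)@(3, 7): e=[1,20,49] → #
    (2,3)@(5, 7): e=[21,0,49] → ·  [on edge]
    (1,4)@(3, 9): e=[-5,40,35] → ·
    (2,4)@(5, 9): e=[15,20,35] → #
    (3,4)@(7, 9): e=[35,0,35] → ·  [on edge]
    (2,5)@(5, 11): e=[9,40,21] → #
    (3,5)@(7, 11): e=[29,20,21] → #
    (4,5)@(9, 11): e=[49,0,21] → ·  [on edge]
    (2,6)@(5, 13): e=[3,60,7] → #
    (4,6)@(9, 13): e=[43,20,7] → #
    (5,6)@(11, 13): e=[63,0,7] → ·  [on edge]
    (6,7)@(13, 15): e=[77,0,-7] → ·  [on edge]
    (7,8)@(15, 17): e=[91,0,-21] → ·  [on edge]
  covered (7 px):
    · · · · · · · · · · ·
    · · · · · · · · · · ·
    · · · · · · · · · · ·
    · # · · · · · · · · ·
    · · # · · · · · · · ·
    · · # # · · · · · · ·
    · · # # # · · · · · ·
    · · · · · · · · · · ·
    · · · · · · · · · · ·
T1:
  2·area = 48
  edge (16, 6)→(12, 8): d=(-4,2) right/bottom  bias=-1
  edge (12, 8)→(4, 0): d=(-8,-8) top-left  bias=+0
  edge (4, 0)→(16, 6): d=(12,6) right/bottom  bias=-1
    (2,0)@(5, 1): e=[42,0,6] → #  [on edge]
    (3,0)@(7, 1): e=[38,16,-6] → ·
    (2,1)@(5, 3): e=[34,-16,30] → ·
    (3,1)@(7, 3): e=[30,0,18] → #  [on edge]
    (4,1)@(9, 3): e=[26,16,6] → #
    (5,1)@(11, 3): e=[22,32,-6] → ·
    (3,2)@(7, 5): e=[22,-16,42] → ·
    (4,2)@(9, 5): e=[18,0,30] → #  [on edge]
    (5,2)@(11, 5): e=[14,16,18] → #
    (6,2)@(13, 5): e=[10,32,6] → #
    (7,2)@(15, 5): e=[6,48,-6] → ·
    (4,3)@(9, 7): e=[10,-16,54] → ·
    (5,3)@(11, 7): e=[6,0,42] → #  [on edge]
    (6,4)@(13, 9): e=[-6,0,54] → ·  [on edge]
    (7,5)@(15, 11): e=[-18,0,66] → ·  [on edge]
    (8,6)@(17, 13): e=[-30,0,78] → ·  [on edge]
    (9,7)@(19, 15): e=[-42,0,90] → ·  [on edge]
    (10,8)@(21, 17): e=[-54,0,102] → ·  [on edge]
  covered (8 px):
    · · # · · · · · · · ·
    · · · # # · · · · · ·
    · · · · # # # · · · ·
    · · · · · # # · · · ·
    · · · · · · · · · · ·
    · · · · · · · · · · ·
    · · · · · · · · · · ·
    · · · · · · · · · · ·
    · · · · · · · · · · ·
T2:
  2·area = 16
  edge (4, 6)→(2, 8): d=(-2,2) right/bottom  bias=-1
  edge (2, 8)→(2, 0): d=(0,-8) top-left  bias=+0
  edge (2, 0)→(4, 6): d=(2,6) right/bottom  bias=-1
    (4,0)@(9, 1): e=[0,56,-40] → ·  [on edge]
    (1,1)@(3, 3): e=[8,8,0] → ·  [on edge]
    (3,1)@(7, 3): e=[0,40,-24] → ·  [on edge]
    (1,2)@(3, 5): e=[4,8,4] → #
    (2,2)@(5, 5): e=[0,24,-8] → ·  [on edge]
    (1,3)@(3, 7): e=[0,8,8] → ·  [on edge]
    (0,4)@(1, 9): e=[0,-8,24] → ·  [on edge]
    (2,4)@(5, 9): e=[-8,24,0] → ·  [on edge]
    (3,7)@(7, 15): e=[-24,40,0] → ·  [on edge]
  covered (1 px):
    · · · · · · · · · · ·
    · · · · · · · · · · ·
    · # · · · · · · · · ·
    · · · · · · · · · · ·
    · · · · · · · · · · ·
    · · · · · · · · · · ·
    · · · · · · · · · · ·
    · · · · · · · · · · ·
    · · · · · · · · · · ·

Answer: 16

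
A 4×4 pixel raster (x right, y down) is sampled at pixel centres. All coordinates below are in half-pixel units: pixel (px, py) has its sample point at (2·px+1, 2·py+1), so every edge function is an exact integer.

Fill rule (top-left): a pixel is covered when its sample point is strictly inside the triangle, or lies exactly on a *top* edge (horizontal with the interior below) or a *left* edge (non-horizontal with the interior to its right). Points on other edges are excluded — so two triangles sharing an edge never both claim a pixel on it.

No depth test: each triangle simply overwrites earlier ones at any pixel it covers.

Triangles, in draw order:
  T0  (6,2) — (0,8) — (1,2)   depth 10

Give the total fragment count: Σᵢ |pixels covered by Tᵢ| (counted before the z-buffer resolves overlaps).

T0:
  2·area = 30
  edge (6, 2)→(0, 8): d=(-6,6) right/bottom  bias=-1
  edge (0, 8)→(1, 2): d=(1,-6) top-left  bias=+0
  edge (1, 2)→(6, 2): d=(5,0) top-left  bias=+0
    (3,0)@(7, 1): e=[0,35,-5] → .  [on edge]
    (0,1)@(1, 3): e=[24,1,5] → X
    (1,1)@(3, 3): e=[12,13,5] → X
    (2,1)@(5, 3): e=[0,25,5] → .  [on edge]
    (0,2)@(1, 5): e=[12,3,15] → X
    (1,2)@(3, 5): e=[0,15,15] → .  [on edge]
    (0,3)@(1, 7): e=[0,5,25] → .  [on edge]
  covered (3 px):
    . . . .
    X X . .
    X . . .
    . . . .

Result: 3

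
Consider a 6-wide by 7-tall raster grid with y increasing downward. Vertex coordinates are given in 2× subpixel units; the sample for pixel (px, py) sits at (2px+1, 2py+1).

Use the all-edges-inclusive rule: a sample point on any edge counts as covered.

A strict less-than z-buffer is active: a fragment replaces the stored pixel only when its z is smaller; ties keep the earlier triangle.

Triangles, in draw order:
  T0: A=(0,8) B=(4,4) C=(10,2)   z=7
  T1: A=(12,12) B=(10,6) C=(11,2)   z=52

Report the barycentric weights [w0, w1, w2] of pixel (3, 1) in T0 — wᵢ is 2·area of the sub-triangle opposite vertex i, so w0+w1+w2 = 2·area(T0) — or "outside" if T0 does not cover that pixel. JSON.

T0:
  2·area = 16
  edge (0, 8)→(4, 4): d=(4,-4) inclusive
  edge (4, 4)→(10, 2): d=(6,-2) inclusive
  edge (10, 2)→(0, 8): d=(-10,6) inclusive
    (3,0)@(7, 1): e=[0,-12,28] → ·  [on edge]
    (2,1)@(5, 3): e=[0,-4,20] → ·  [on edge]
    (3,1)@(7, 3): e=[8,0,8] → #  [on edge]
    (4,1)@(9, 3): e=[16,4,-4] → ·
    (0,2)@(1, 5): e=[-8,0,24] → ·  [on edge]
    (1,2)@(3, 5): e=[0,4,12] → #  [on edge]
    (2,2)@(5, 5): e=[8,8,0] → #  [on edge]
    (3,2)@(7, 5): e=[16,12,-12] → ·
    (0,3)@(1, 7): e=[0,12,4] → #  [on edge]
    (1,3)@(3, 7): e=[8,16,-8] → ·
    (2,3)@(5, 7): e=[16,20,-20] → ·
    (0,4)@(1, 9): e=[8,24,-16] → ·
  covered (4 px):
    · · · · · ·
    · · · # · ·
    · # # · · ·
    # · · · · ·
    · · · · · ·
    · · · · · ·
    · · · · · ·
T1:
  2·area = 14
  edge (12, 12)→(10, 6): d=(-2,-6) inclusive
  edge (10, 6)→(11, 2): d=(1,-4) inclusive
  edge (11, 2)→(12, 12): d=(1,10) inclusive
    (4,1)@(9, 3): e=[0,-7,21] → ·  [on edge]
    (5,1)@(11, 3): e=[12,1,1] → #
    (5,2)@(11, 5): e=[8,3,3] → #
    (5,3)@(11, 7): e=[4,5,5] → #
    (5,4)@(11, 9): e=[0,7,7] → #  [on edge]
    (5,5)@(11, 11): e=[-4,9,9] → ·
  covered (4 px):
    · · · · · ·
    · · · · · #
    · · · · · #
    · · · · · #
    · · · · · #
    · · · · · ·
    · · · · · ·

Result: [0,8,8]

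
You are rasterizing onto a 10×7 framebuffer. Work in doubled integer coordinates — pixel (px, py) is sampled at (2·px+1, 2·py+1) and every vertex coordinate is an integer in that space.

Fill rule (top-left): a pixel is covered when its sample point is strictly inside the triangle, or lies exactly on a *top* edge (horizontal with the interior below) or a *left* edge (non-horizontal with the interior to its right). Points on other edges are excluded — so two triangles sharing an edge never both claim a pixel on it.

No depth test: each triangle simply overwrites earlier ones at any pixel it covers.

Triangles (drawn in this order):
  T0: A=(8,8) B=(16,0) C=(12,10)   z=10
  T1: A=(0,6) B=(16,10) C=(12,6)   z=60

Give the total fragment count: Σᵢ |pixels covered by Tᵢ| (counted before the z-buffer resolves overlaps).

T0:
  2·area = 48
  edge (8, 8)→(16, 0): d=(8,-8) top-left  bias=+0
  edge (16, 0)→(12, 10): d=(-4,10) right/bottom  bias=-1
  edge (12, 10)→(8, 8): d=(-4,-2) top-left  bias=+0
    (7,0)@(15, 1): e=[0,6,42] → █  [on edge]
    (8,0)@(17, 1): e=[16,-14,46] → ·
    (6,1)@(13, 3): e=[0,18,30] → █  [on edge]
    (7,1)@(15, 3): e=[16,-2,34] → ·
    (5,2)@(11, 5): e=[0,30,18] → █  [on edge]
    (7,2)@(15, 5): e=[32,-10,26] → ·
    (4,3)@(9, 7): e=[0,42,6] → █  [on edge]
    (7,3)@(15, 7): e=[48,-18,18] → ·
    (3,4)@(7, 9): e=[0,54,-6] → ·  [on edge]
    (4,4)@(9, 9): e=[16,34,-2] → ·
    (5,4)@(11, 9): e=[32,14,2] → █
    (6,4)@(13, 9): e=[48,-6,6] → ·
    (2,5)@(5, 11): e=[0,66,-18] → ·  [on edge]
    (1,6)@(3, 13): e=[0,78,-30] → ·  [on edge]
  covered (8 px):
    · · · · · · · █ · ·
    · · · · · · █ · · ·
    · · · · · █ █ · · ·
    · · · · █ █ █ · · ·
    · · · · · █ · · · ·
    · · · · · · · · · ·
    · · · · · · · · · ·
T1:
  2·area = 48  (B↔C swapped to make it positive)
  edge (0, 6)→(12, 6): d=(12,0) top-left  bias=+0
  edge (12, 6)→(16, 10): d=(4,4) right/bottom  bias=-1
  edge (16, 10)→(0, 6): d=(-16,-4) top-left  bias=+0
    (3,0)@(7, 1): e=[-60,0,108] → ·  [on edge]
    (4,1)@(9, 3): e=[-36,0,84] → ·  [on edge]
    (5,2)@(11, 5): e=[-12,0,60] → ·  [on edge]
    (2,3)@(5, 7): e=[12,32,4] → █
    (3,3)@(7, 7): e=[12,24,12] → █
    (4,3)@(9, 7): e=[12,16,20] → █
    (5,3)@(11, 7): e=[12,8,28] → █
    (6,3)@(13, 7): e=[12,0,36] → ·  [on edge]
    (2,4)@(5, 9): e=[36,40,-28] → ·
    (3,4)@(7, 9): e=[36,32,-20] → ·
    (4,4)@(9, 9): e=[36,24,-12] → ·
    (5,4)@(11, 9): e=[36,16,-4] → ·
    (7,4)@(15, 9): e=[36,0,12] → ·  [on edge]
    (8,5)@(17, 11): e=[60,0,-12] → ·  [on edge]
    (9,6)@(19, 13): e=[84,0,-36] → ·  [on edge]
  covered (5 px):
    · · · · · · · · · ·
    · · · · · · · · · ·
    · · · · · · · · · ·
    · · █ █ █ █ · · · ·
    · · · · · · █ · · ·
    · · · · · · · · · ·
    · · · · · · · · · ·

Answer: 13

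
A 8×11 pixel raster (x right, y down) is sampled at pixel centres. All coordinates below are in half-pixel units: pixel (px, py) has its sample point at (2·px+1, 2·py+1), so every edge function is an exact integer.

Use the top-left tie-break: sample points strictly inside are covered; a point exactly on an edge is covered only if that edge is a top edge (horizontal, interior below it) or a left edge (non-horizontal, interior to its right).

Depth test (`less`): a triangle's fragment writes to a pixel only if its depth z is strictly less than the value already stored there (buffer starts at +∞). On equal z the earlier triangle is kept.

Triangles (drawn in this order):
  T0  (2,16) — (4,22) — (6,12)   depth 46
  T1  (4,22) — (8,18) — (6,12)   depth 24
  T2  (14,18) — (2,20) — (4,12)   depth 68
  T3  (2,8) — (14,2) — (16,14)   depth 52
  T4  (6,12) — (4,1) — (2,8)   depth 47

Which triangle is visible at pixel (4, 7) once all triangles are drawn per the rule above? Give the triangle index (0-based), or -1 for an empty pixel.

T0:
  2·area = 32  (B↔C swapped to make it positive)
  edge (2, 16)→(6, 12): d=(4,-4) top-left  bias=+0
  edge (6, 12)→(4, 22): d=(-2,10) right/bottom  bias=-1
  edge (4, 22)→(2, 16): d=(-2,-6) top-left  bias=+0
    (7,1)@(15, 3): e=[0,-72,104] → ·  [on edge]
    (6,2)@(13, 5): e=[0,-56,88] → ·  [on edge]
    (3,3)@(7, 7): e=[-16,0,48] → ·  [on edge]
    (5,3)@(11, 7): e=[0,-40,72] → ·  [on edge]
    (4,4)@(9, 9): e=[0,-24,56] → ·  [on edge]
    (3,5)@(7, 11): e=[0,-8,40] → ·  [on edge]
    (0,6)@(1, 13): e=[-16,48,0] → ·  [on edge]
    (2,6)@(5, 13): e=[0,8,24] → #  [on edge]
    (3,6)@(7, 13): e=[8,-12,36] → ·
    (1,7)@(3, 15): e=[0,24,8] → #  [on edge]
    (3,7)@(7, 15): e=[16,-16,32] → ·
    (0,8)@(1, 17): e=[0,40,-8] → ·  [on edge]
    (2,8)@(5, 17): e=[16,0,16] → ·  [on edge]
    (1,9)@(3, 19): e=[16,16,0] → #  [on edge]
  covered (5 px):
    · · · · · · · ·
    · · · · · · · ·
    · · · · · · · ·
    · · · · · · · ·
    · · · · · · · ·
    · · · · · · · ·
    · · # · · · · ·
    · # # · · · · ·
    · # · · · · · ·
    · # · · · · · ·
    · · · · · · · ·
T1:
  2·area = 32  (B↔C swapped to make it positive)
  edge (4, 22)→(6, 12): d=(2,-10) top-left  bias=+0
  edge (6, 12)→(8, 18): d=(2,6) right/bottom  bias=-1
  edge (8, 18)→(4, 22): d=(-4,4) right/bottom  bias=-1
    (1,1)@(3, 3): e=[-48,0,80] → ·  [on edge]
    (3,3)@(7, 7): e=[0,-16,48] → ·  [on edge]
    (2,4)@(5, 9): e=[-16,0,48] → ·  [on edge]
    (7,5)@(15, 11): e=[88,-56,0] → ·  [on edge]
    (6,6)@(13, 13): e=[72,-40,0] → ·  [on edge]
    (3,7)@(7, 15): e=[16,0,16] → ·  [on edge]
    (5,7)@(11, 15): e=[56,-24,0] → ·  [on edge]
    (2,8)@(5, 17): e=[0,16,16] → #  [on edge]
    (3,8)@(7, 17): e=[20,4,8] → #
    (4,8)@(9, 17): e=[40,-8,0] → ·  [on edge]
    (2,9)@(5, 19): e=[4,20,8] → #
    (3,9)@(7, 19): e=[24,8,0] → ·  [on edge]
    (2,10)@(5, 21): e=[8,24,0] → ·  [on edge]
    (4,10)@(9, 21): e=[48,0,-16] → ·  [on edge]
  covered (3 px):
    · · · · · · · ·
    · · · · · · · ·
    · · · · · · · ·
    · · · · · · · ·
    · · · · · · · ·
    · · · · · · · ·
    · · · · · · · ·
    · · · · · · · ·
    · · # # · · · ·
    · · # · · · · ·
    · · · · · · · ·
T2:
  2·area = 92
  edge (14, 18)→(2, 20): d=(-12,2) right/bottom  bias=-1
  edge (2, 20)→(4, 12): d=(2,-8) top-left  bias=+0
  edge (4, 12)→(14, 18): d=(10,6) right/bottom  bias=-1
    (2,6)@(5, 13): e=[78,10,4] → #
    (3,6)@(7, 13): e=[74,26,-8] → ·
    (2,7)@(5, 15): e=[54,14,24] → #
    (3,7)@(7, 15): e=[50,30,12] → #
    (4,7)@(9, 15): e=[46,46,0] → ·  [on edge]
    (1,8)@(3, 17): e=[34,2,56] → #
    (4,8)@(9, 17): e=[22,50,20] → #
    (5,8)@(11, 17): e=[18,66,8] → #
    (6,8)@(13, 17): e=[14,82,-4] → ·
    (1,9)@(3, 19): e=[10,6,76] → #
    (4,9)@(9, 19): e=[-2,54,40] → ·
    (5,9)@(11, 19): e=[-6,70,28] → ·
  covered (11 px):
    · · · · · · · ·
    · · · · · · · ·
    · · · · · · · ·
    · · · · · · · ·
    · · · · · · · ·
    · · · · · · · ·
    · · # · · · · ·
    · · # # · · · ·
    · # # # # # · ·
    · # # # · · · ·
    · · · · · · · ·
T3:
  2·area = 156
  edge (2, 8)→(14, 2): d=(12,-6) top-left  bias=+0
  edge (14, 2)→(16, 14): d=(2,12) right/bottom  bias=-1
  edge (16, 14)→(2, 8): d=(-14,-6) top-left  bias=+0
    (6,1)@(13, 3): e=[6,14,136] → #
    (7,1)@(15, 3): e=[18,-10,148] → ·
    (4,2)@(9, 5): e=[6,66,84] → #
    (5,2)@(11, 5): e=[18,42,96] → #
    (7,2)@(15, 5): e=[42,-6,120] → ·
    (2,3)@(5, 7): e=[6,118,32] → #
    (3,3)@(7, 7): e=[18,94,44] → #
    (7,3)@(15, 7): e=[66,-2,92] → ·
    (2,4)@(5, 9): e=[30,122,4] → #
    (7,4)@(15, 9): e=[90,2,64] → #
    (2,5)@(5, 11): e=[54,126,-24] → ·
    (3,5)@(7, 11): e=[66,102,-12] → ·
    (4,5)@(9, 11): e=[78,78,0] → #  [on edge]
  covered (20 px):
    · · · · · · · ·
    · · · · · · # ·
    · · · · # # # ·
    · · # # # # # ·
    · · # # # # # #
    · · · · # # # #
    · · · · · · · #
    · · · · · · · ·
    · · · · · · · ·
    · · · · · · · ·
    · · · · · · · ·
T4:
  2·area = 36  (B↔C swapped to make it positive)
  edge (6, 12)→(2, 8): d=(-4,-4) top-left  bias=+0
  edge (2, 8)→(4, 1): d=(2,-7) top-left  bias=+0
  edge (4, 1)→(6, 12): d=(2,11) right/bottom  bias=-1
    (1,2)@(3, 5): e=[16,1,19] → #
    (2,2)@(5, 5): e=[24,15,-3] → ·
    (0,3)@(1, 7): e=[0,-9,45] → ·  [on edge]
    (1,3)@(3, 7): e=[8,5,23] → #
    (2,3)@(5, 7): e=[16,19,1] → #
    (3,3)@(7, 7): e=[24,33,-21] → ·
    (1,4)@(3, 9): e=[0,9,27] → #  [on edge]
    (3,4)@(7, 9): e=[16,37,-17] → ·
    (1,5)@(3, 11): e=[-8,13,31] → ·
    (2,5)@(5, 11): e=[0,27,9] → #  [on edge]
    (3,5)@(7, 11): e=[8,41,-13] → ·
    (2,6)@(5, 13): e=[-8,31,13] → ·
    (3,6)@(7, 13): e=[0,45,-9] → ·  [on edge]
    (4,7)@(9, 15): e=[0,63,-27] → ·  [on edge]
    (5,8)@(11, 17): e=[0,81,-45] → ·  [on edge]
    (6,9)@(13, 19): e=[0,99,-63] → ·  [on edge]
    (7,10)@(15, 21): e=[0,117,-81] → ·  [on edge]
  covered (6 px):
    · · · · · · · ·
    · · · · · · · ·
    · # · · · · · ·
    · # # · · · · ·
    · # # · · · · ·
    · · # · · · · ·
    · · · · · · · ·
    · · · · · · · ·
    · · · · · · · ·
    · · · · · · · ·
    · · · · · · · ·

Z-buffer (winner per pixel, '.' = empty):
  . . . . . . . .
  . . . . . . 3 .
  . 4 . . 3 3 3 .
  . 4 4 3 3 3 3 .
  . 4 4 3 3 3 3 3
  . . 4 . 3 3 3 3
  . . 0 . . . . 3
  . 0 0 2 . . . .
  . 0 1 1 2 2 . .
  . 0 1 2 . . . .
  . . . . . . . .

Final: -1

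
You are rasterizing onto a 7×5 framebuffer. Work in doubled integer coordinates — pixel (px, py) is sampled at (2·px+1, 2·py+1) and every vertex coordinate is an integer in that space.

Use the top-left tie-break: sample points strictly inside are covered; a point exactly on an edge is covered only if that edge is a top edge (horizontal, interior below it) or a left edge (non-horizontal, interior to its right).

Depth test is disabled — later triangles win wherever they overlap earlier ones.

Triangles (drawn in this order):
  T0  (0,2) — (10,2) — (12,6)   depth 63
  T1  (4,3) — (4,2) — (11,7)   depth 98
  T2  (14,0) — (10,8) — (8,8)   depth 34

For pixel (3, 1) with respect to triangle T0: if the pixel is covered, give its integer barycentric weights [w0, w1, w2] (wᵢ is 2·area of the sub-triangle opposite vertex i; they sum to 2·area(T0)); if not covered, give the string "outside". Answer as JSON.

T0:
  2·area = 40
  edge (0, 2)→(10, 2): d=(10,0) top-left  bias=+0
  edge (10, 2)→(12, 6): d=(2,4) right/bottom  bias=-1
  edge (12, 6)→(0, 2): d=(-12,-4) top-left  bias=+0
    (1,1)@(3, 3): e=[10,30,0] → #  [on edge]
    (2,1)@(5, 3): e=[10,22,8] → #
    (3,1)@(7, 3): e=[10,14,16] → #
    (4,1)@(9, 3): e=[10,6,24] → #
    (5,1)@(11, 3): e=[10,-2,32] → ·
    (1,2)@(3, 5): e=[30,34,-24] → ·
    (2,2)@(5, 5): e=[30,26,-16] → ·
    (3,2)@(7, 5): e=[30,18,-8] → ·
    (4,2)@(9, 5): e=[30,10,0] → #  [on edge]
    (5,2)@(11, 5): e=[30,2,8] → #
    (6,2)@(13, 5): e=[30,-6,16] → ·
    (4,3)@(9, 7): e=[50,14,-24] → ·
  covered (6 px):
    · · · · · · ·
    · # # # # · ·
    · · · · # # ·
    · · · · · · ·
    · · · · · · ·
T1:
  2·area = 7
  edge (4, 3)→(4, 2): d=(0,-1) top-left  bias=+0
  edge (4, 2)→(11, 7): d=(7,5) right/bottom  bias=-1
  edge (11, 7)→(4, 3): d=(-7,-4) top-left  bias=+0
    (2,1)@(5, 3): e=[1,2,4] → #
    (3,1)@(7, 3): e=[3,-8,12] → ·
    (2,2)@(5, 5): e=[1,16,-10] → ·
    (5,3)@(11, 7): e=[7,0,0] → ·  [on edge]
  covered (1 px):
    · · · · · · ·
    · · # · · · ·
    · · · · · · ·
    · · · · · · ·
    · · · · · · ·
T2:
  2·area = 16
  edge (14, 0)→(10, 8): d=(-4,8) right/bottom  bias=-1
  edge (10, 8)→(8, 8): d=(-2,0) right/bottom  bias=-1
  edge (8, 8)→(14, 0): d=(6,-8) top-left  bias=+0
    (5,2)@(11, 5): e=[4,6,6] → #
    (6,2)@(13, 5): e=[-12,6,22] → ·
    (4,3)@(9, 7): e=[12,2,2] → #
    (5,3)@(11, 7): e=[-4,2,18] → ·
    (4,4)@(9, 9): e=[4,-2,14] → ·
  covered (2 px):
    · · · · · · ·
    · · · · · · ·
    · · · · · # ·
    · · · · # · ·
    · · · · · · ·

Answer: [14,16,10]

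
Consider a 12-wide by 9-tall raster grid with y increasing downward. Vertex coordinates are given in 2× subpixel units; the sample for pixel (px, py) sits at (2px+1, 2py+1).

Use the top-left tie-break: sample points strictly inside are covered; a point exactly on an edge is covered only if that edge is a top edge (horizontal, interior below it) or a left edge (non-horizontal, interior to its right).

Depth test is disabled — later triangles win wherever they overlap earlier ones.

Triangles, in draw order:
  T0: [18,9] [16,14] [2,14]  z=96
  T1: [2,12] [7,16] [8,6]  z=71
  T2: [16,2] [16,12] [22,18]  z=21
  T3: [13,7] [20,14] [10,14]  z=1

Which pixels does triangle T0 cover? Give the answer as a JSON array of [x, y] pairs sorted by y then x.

T0:
  2·area = 70
  edge (18, 9)→(16, 14): d=(-2,5) right/bottom  bias=-1
  edge (16, 14)→(2, 14): d=(-14,0) right/bottom  bias=-1
  edge (2, 14)→(18, 9): d=(16,-5) top-left  bias=+0
    (6,5)@(13, 11): e=[21,42,7] → █
    (7,5)@(15, 11): e=[11,42,17] → █
    (8,5)@(17, 11): e=[1,42,27] → █
    (9,5)@(19, 11): e=[-9,42,37] → ·
    (3,6)@(7, 13): e=[47,14,9] → █
    (4,6)@(9, 13): e=[37,14,19] → █
    (5,6)@(11, 13): e=[27,14,29] → █
    (8,6)@(17, 13): e=[-3,14,59] → ·
    (3,7)@(7, 15): e=[43,-14,41] → ·
    (4,7)@(9, 15): e=[33,-14,51] → ·
    (5,7)@(11, 15): e=[23,-14,61] → ·
    (6,7)@(13, 15): e=[13,-14,71] → ·
  covered (8 px):
    · · · · · · · · · · · ·
    · · · · · · · · · · · ·
    · · · · · · · · · · · ·
    · · · · · · · · · · · ·
    · · · · · · · · · · · ·
    · · · · · · █ █ █ · · ·
    · · · █ █ █ █ █ · · · ·
    · · · · · · · · · · · ·
    · · · · · · · · · · · ·
T1:
  2·area = 54  (B↔C swapped to make it positive)
  edge (2, 12)→(8, 6): d=(6,-6) top-left  bias=+0
  edge (8, 6)→(7, 16): d=(-1,10) right/bottom  bias=-1
  edge (7, 16)→(2, 12): d=(-5,-4) top-left  bias=+0
    (6,0)@(13, 1): e=[0,-45,99] → ·  [on edge]
    (5,1)@(11, 3): e=[0,-27,81] → ·  [on edge]
    (4,2)@(9, 5): e=[0,-9,63] → ·  [on edge]
    (3,3)@(7, 7): e=[0,9,45] → █  [on edge]
    (4,3)@(9, 7): e=[12,-11,53] → ·
    (2,4)@(5, 9): e=[0,27,27] → █  [on edge]
    (4,4)@(9, 9): e=[24,-13,43] → ·
    (1,5)@(3, 11): e=[0,45,9] → █  [on edge]
    (4,5)@(9, 11): e=[36,-15,33] → ·
    (0,6)@(1, 13): e=[0,63,-9] → ·  [on edge]
    (1,6)@(3, 13): e=[12,43,-1] → ·
    (2,6)@(5, 13): e=[24,23,7] → █
  covered (9 px):
    · · · · · · · · · · · ·
    · · · · · · · · · · · ·
    · · · · · · · · · · · ·
    · · · █ · · · · · · · ·
    · · █ █ · · · · · · · ·
    · █ █ █ · · · · · · · ·
    · · █ █ · · · · · · · ·
    · · · █ · · · · · · · ·
    · · · · · · · · · · · ·
T2:
  2·area = 60  (B↔C swapped to make it positive)
  edge (16, 2)→(22, 18): d=(6,16) right/bottom  bias=-1
  edge (22, 18)→(16, 12): d=(-6,-6) top-left  bias=+0
  edge (16, 12)→(16, 2): d=(0,-10) top-left  bias=+0
    (2,0)@(5, 1): e=[170,0,-110] → ·  [on edge]
    (3,1)@(7, 3): e=[150,0,-90] → ·  [on edge]
    (4,2)@(9, 5): e=[130,0,-70] → ·  [on edge]
    (8,2)@(17, 5): e=[2,48,10] → █
    (9,2)@(19, 5): e=[-30,60,30] → ·
    (5,3)@(11, 7): e=[110,0,-50] → ·  [on edge]
    (8,3)@(17, 7): e=[14,36,10] → █
    (9,3)@(19, 7): e=[-18,48,30] → ·
    (6,4)@(13, 9): e=[90,0,-30] → ·  [on edge]
    (8,4)@(17, 9): e=[26,24,10] → █
    (9,4)@(19, 9): e=[-6,36,30] → ·
    (7,5)@(15, 11): e=[70,0,-10] → ·  [on edge]
    (8,6)@(17, 13): e=[50,0,10] → █  [on edge]
    (9,7)@(19, 15): e=[30,0,30] → █  [on edge]
    (10,8)@(21, 17): e=[10,0,50] → █  [on edge]
  covered (9 px):
    · · · · · · · · · · · ·
    · · · · · · · · · · · ·
    · · · · · · · · █ · · ·
    · · · · · · · · █ · · ·
    · · · · · · · · █ · · ·
    · · · · · · · · █ █ · ·
    · · · · · · · · █ █ · ·
    · · · · · · · · · █ · ·
    · · · · · · · · · · █ ·
T3:
  2·area = 70
  edge (13, 7)→(20, 14): d=(7,7) right/bottom  bias=-1
  edge (20, 14)→(10, 14): d=(-10,0) right/bottom  bias=-1
  edge (10, 14)→(13, 7): d=(3,-7) top-left  bias=+0
    (3,0)@(7, 1): e=[0,130,-60] → ·  [on edge]
    (4,1)@(9, 3): e=[0,110,-40] → ·  [on edge]
    (5,2)@(11, 5): e=[0,90,-20] → ·  [on edge]
    (6,3)@(13, 7): e=[0,70,0] → ·  [on edge]
    (6,4)@(13, 9): e=[14,50,6] → █
    (7,4)@(15, 9): e=[0,50,20] → ·  [on edge]
    (6,5)@(13, 11): e=[28,30,12] → █
    (7,5)@(15, 11): e=[14,30,26] → █
    (8,5)@(17, 11): e=[0,30,40] → ·  [on edge]
    (5,6)@(11, 13): e=[56,10,4] → █
    (8,6)@(17, 13): e=[14,10,46] → █
    (9,6)@(19, 13): e=[0,10,60] → ·  [on edge]
    (10,7)@(21, 15): e=[0,-10,80] → ·  [on edge]
    (11,8)@(23, 17): e=[0,-30,100] → ·  [on edge]
  covered (7 px):
    · · · · · · · · · · · ·
    · · · · · · · · · · · ·
    · · · · · · · · · · · ·
    · · · · · · · · · · · ·
    · · · · · · █ · · · · ·
    · · · · · · █ █ · · · ·
    · · · · · █ █ █ █ · · ·
    · · · · · · · · · · · ·
    · · · · · · · · · · · ·

Answer: [[6,5],[7,5],[8,5],[3,6],[4,6],[5,6],[6,6],[7,6]]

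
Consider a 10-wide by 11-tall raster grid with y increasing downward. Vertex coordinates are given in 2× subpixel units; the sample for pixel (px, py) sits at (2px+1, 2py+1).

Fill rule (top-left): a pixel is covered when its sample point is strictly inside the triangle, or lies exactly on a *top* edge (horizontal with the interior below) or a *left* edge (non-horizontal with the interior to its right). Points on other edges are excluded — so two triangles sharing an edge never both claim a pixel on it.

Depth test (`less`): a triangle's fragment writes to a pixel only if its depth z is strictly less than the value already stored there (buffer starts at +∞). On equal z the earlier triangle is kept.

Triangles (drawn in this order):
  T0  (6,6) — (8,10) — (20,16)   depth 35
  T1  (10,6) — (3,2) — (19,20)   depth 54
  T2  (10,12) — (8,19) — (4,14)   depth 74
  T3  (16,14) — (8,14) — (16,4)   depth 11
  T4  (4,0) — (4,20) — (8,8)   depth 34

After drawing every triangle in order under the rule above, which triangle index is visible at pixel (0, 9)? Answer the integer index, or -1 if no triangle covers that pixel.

T0:
  2·area = 36  (B↔C swapped to make it positive)
  edge (6, 6)→(20, 16): d=(14,10) right/bottom  bias=-1
  edge (20, 16)→(8, 10): d=(-12,-6) top-left  bias=+0
  edge (8, 10)→(6, 6): d=(-2,-4) top-left  bias=+0
    (3,3)@(7, 7): e=[4,30,2] → #
    (4,3)@(9, 7): e=[-16,42,10] → ·
    (3,4)@(7, 9): e=[32,6,-2] → ·
    (4,4)@(9, 9): e=[12,18,6] → #
    (5,4)@(11, 9): e=[-8,30,14] → ·
    (4,5)@(9, 11): e=[40,-6,2] → ·
    (5,5)@(11, 11): e=[20,6,10] → #
    (6,5)@(13, 11): e=[0,18,18] → ·  [on edge]
    (5,6)@(11, 13): e=[48,-18,6] → ·
    (7,6)@(15, 13): e=[8,6,22] → #
    (8,6)@(17, 13): e=[-12,18,30] → ·
    (7,7)@(15, 15): e=[36,-18,18] → ·
  covered (4 px):
    · · · · · · · · · ·
    · · · · · · · · · ·
    · · · · · · · · · ·
    · · · # · · · · · ·
    · · · · # · · · · ·
    · · · · · # · · · ·
    · · · · · · · # · ·
    · · · · · · · · · ·
    · · · · · · · · · ·
    · · · · · · · · · ·
    · · · · · · · · · ·
T1:
  2·area = 62  (B↔C swapped to make it positive)
  edge (10, 6)→(19, 20): d=(9,14) right/bottom  bias=-1
  edge (19, 20)→(3, 2): d=(-16,-18) top-left  bias=+0
  edge (3, 2)→(10, 6): d=(7,4) right/bottom  bias=-1
    (3,2)@(7, 5): e=[33,24,5] → #
    (4,2)@(9, 5): e=[5,60,-3] → ·
    (3,3)@(7, 7): e=[51,-8,19] → ·
    (4,3)@(9, 7): e=[23,28,11] → #
    (5,3)@(11, 7): e=[-5,64,3] → ·
    (4,4)@(9, 9): e=[41,-4,25] → ·
    (5,4)@(11, 9): e=[13,32,17] → #
    (6,4)@(13, 9): e=[-15,68,9] → ·
    (5,5)@(11, 11): e=[31,0,31] → #  [on edge]
    (6,5)@(13, 11): e=[3,36,23] → #
    (7,5)@(15, 11): e=[-25,72,15] → ·
    (5,6)@(11, 13): e=[49,-32,45] → ·
  covered (8 px):
    · · · · · · · · · ·
    · · · · · · · · · ·
    · · · # · · · · · ·
    · · · · # · · · · ·
    · · · · · # · · · ·
    · · · · · # # · · ·
    · · · · · · # · · ·
    · · · · · · · # · ·
    · · · · · · · · # ·
    · · · · · · · · · ·
    · · · · · · · · · ·
T2:
  2·area = 38
  edge (10, 12)→(8, 19): d=(-2,7) right/bottom  bias=-1
  edge (8, 19)→(4, 14): d=(-4,-5) top-left  bias=+0
  edge (4, 14)→(10, 12): d=(6,-2) top-left  bias=+0
    (9,4)@(19, 9): e=[-57,95,0] → ·  [on edge]
    (6,5)@(13, 11): e=[-19,57,0] → ·  [on edge]
    (3,6)@(7, 13): e=[19,19,0] → #  [on edge]
    (4,6)@(9, 13): e=[5,29,4] → #
    (5,6)@(11, 13): e=[-9,39,8] → ·
    (0,7)@(1, 15): e=[57,-19,0] → ·  [on edge]
    (2,7)@(5, 15): e=[29,1,8] → #
    (5,7)@(11, 15): e=[-13,31,20] → ·
    (2,8)@(5, 17): e=[25,-7,20] → ·
    (3,8)@(7, 17): e=[11,3,24] → #
    (4,8)@(9, 17): e=[-3,13,28] → ·
    (3,9)@(7, 19): e=[7,-5,36] → ·
  covered (6 px):
    · · · · · · · · · ·
    · · · · · · · · · ·
    · · · · · · · · · ·
    · · · · · · · · · ·
    · · · · · · · · · ·
    · · · · · · · · · ·
    · · · # # · · · · ·
    · · # # # · · · · ·
    · · · # · · · · · ·
    · · · · · · · · · ·
    · · · · · · · · · ·
T3:
  2·area = 80
  edge (16, 14)→(8, 14): d=(-8,0) right/bottom  bias=-1
  edge (8, 14)→(16, 4): d=(8,-10) top-left  bias=+0
  edge (16, 4)→(16, 14): d=(0,10) right/bottom  bias=-1
    (7,3)@(15, 7): e=[56,14,10] → #
    (8,3)@(17, 7): e=[56,34,-10] → ·
    (6,4)@(13, 9): e=[40,10,30] → #
    (8,4)@(17, 9): e=[40,50,-10] → ·
    (5,5)@(11, 11): e=[24,6,50] → #
    (8,5)@(17, 11): e=[24,66,-10] → ·
    (4,6)@(9, 13): e=[8,2,70] → #
    (8,6)@(17, 13): e=[8,82,-10] → ·
    (4,7)@(9, 15): e=[-8,18,70] → ·
    (5,7)@(11, 15): e=[-8,38,50] → ·
    (6,7)@(13, 15): e=[-8,58,30] → ·
    (7,7)@(15, 15): e=[-8,78,10] → ·
  covered (10 px):
    · · · · · · · · · ·
    · · · · · · · · · ·
    · · · · · · · · · ·
    · · · · · · · # · ·
    · · · · · · # # · ·
    · · · · · # # # · ·
    · · · · # # # # · ·
    · · · · · · · · · ·
    · · · · · · · · · ·
    · · · · · · · · · ·
    · · · · · · · · · ·
T4:
  2·area = 80  (B↔C swapped to make it positive)
  edge (4, 0)→(8, 8): d=(4,8) right/bottom  bias=-1
  edge (8, 8)→(4, 20): d=(-4,12) right/bottom  bias=-1
  edge (4, 20)→(4, 0): d=(0,-20) top-left  bias=+0
    (2,1)@(5, 3): e=[4,56,20] → #
    (3,1)@(7, 3): e=[-12,32,60] → ·
    (2,2)@(5, 5): e=[12,48,20] → #
    (3,2)@(7, 5): e=[-4,24,60] → ·
    (4,2)@(9, 5): e=[-20,0,100] → ·  [on edge]
    (2,3)@(5, 7): e=[20,40,20] → #
    (3,3)@(7, 7): e=[4,16,60] → #
    (4,3)@(9, 7): e=[-12,-8,100] → ·
    (2,4)@(5, 9): e=[28,32,20] → #
    (4,4)@(9, 9): e=[-4,-16,100] → ·
    (2,5)@(5, 11): e=[36,24,20] → #
    (3,5)@(7, 11): e=[20,0,60] → ·  [on edge]
    (2,8)@(5, 17): e=[60,0,20] → ·  [on edge]
  covered (9 px):
    · · · · · · · · · ·
    · · # · · · · · · ·
    · · # · · · · · · ·
    · · # # · · · · · ·
    · · # # · · · · · ·
    · · # · · · · · · ·
    · · # · · · · · · ·
    · · # · · · · · · ·
    · · · · · · · · · ·
    · · · · · · · · · ·
    · · · · · · · · · ·

Z-buffer (winner per pixel, '.' = empty):
  . . . . . . . . . .
  . . 4 . . . . . . .
  . . 4 1 . . . . . .
  . . 4 4 1 . . 3 . .
  . . 4 4 0 1 3 3 . .
  . . 4 . . 3 3 3 . .
  . . 4 2 3 3 3 3 . .
  . . 4 2 2 . . 1 . .
  . . . 2 . . . . 1 .
  . . . . . . . . . .
  . . . . . . . . . .

Final: -1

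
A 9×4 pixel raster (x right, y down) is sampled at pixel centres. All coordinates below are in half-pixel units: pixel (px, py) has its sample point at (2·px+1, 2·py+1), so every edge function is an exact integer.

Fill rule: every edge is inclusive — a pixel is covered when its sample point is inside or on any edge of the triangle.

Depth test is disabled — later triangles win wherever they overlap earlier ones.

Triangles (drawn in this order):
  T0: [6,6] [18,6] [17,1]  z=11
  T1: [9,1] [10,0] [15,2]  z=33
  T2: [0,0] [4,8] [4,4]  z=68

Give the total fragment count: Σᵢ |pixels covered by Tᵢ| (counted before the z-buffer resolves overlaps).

T0:
  2·area = 60  (B↔C swapped to make it positive)
  edge (6, 6)→(17, 1): d=(11,-5) inclusive
  edge (17, 1)→(18, 6): d=(1,5) inclusive
  edge (18, 6)→(6, 6): d=(-12,0) inclusive
    (8,0)@(17, 1): e=[0,0,60] → X  [on edge]
    (6,1)@(13, 3): e=[2,22,36] → X
    (7,1)@(15, 3): e=[12,12,36] → X
    (4,2)@(9, 5): e=[4,44,12] → X
    (5,2)@(11, 5): e=[14,34,12] → X
    (4,3)@(9, 7): e=[26,46,-12] → .
    (5,3)@(11, 7): e=[36,36,-12] → .
    (6,3)@(13, 7): e=[46,26,-12] → .
    (7,3)@(15, 7): e=[56,16,-12] → .
    (8,3)@(17, 7): e=[66,6,-12] → .
  covered (9 px):
    . . . . . . . . X
    . . . . . . X X X
    . . . . X X X X X
    . . . . . . . . .
T1:
  2·area = 7
  edge (9, 1)→(10, 0): d=(1,-1) inclusive
  edge (10, 0)→(15, 2): d=(5,2) inclusive
  edge (15, 2)→(9, 1): d=(-6,-1) inclusive
    (4,0)@(9, 1): e=[0,7,0] → X  [on edge]
    (5,0)@(11, 1): e=[2,3,2] → X
    (6,0)@(13, 1): e=[4,-1,4] → .
    (3,1)@(7, 3): e=[0,21,-14] → .  [on edge]
    (4,1)@(9, 3): e=[2,17,-12] → .
    (5,1)@(11, 3): e=[4,13,-10] → .
    (2,2)@(5, 5): e=[0,35,-28] → .  [on edge]
    (1,3)@(3, 7): e=[0,49,-42] → .  [on edge]
  covered (2 px):
    . . . . X X . . .
    . . . . . . . . .
    . . . . . . . . .
    . . . . . . . . .
T2:
  2·area = 16  (B↔C swapped to make it positive)
  edge (0, 0)→(4, 4): d=(4,4) inclusive
  edge (4, 4)→(4, 8): d=(0,4) inclusive
  edge (4, 8)→(0, 0): d=(-4,-8) inclusive
    (0,0)@(1, 1): e=[0,12,4] → X  [on edge]
    (1,0)@(3, 1): e=[-8,4,20] → .
    (0,1)@(1, 3): e=[8,12,-4] → .
    (1,1)@(3, 3): e=[0,4,12] → X  [on edge]
    (2,1)@(5, 3): e=[-8,-4,28] → .
    (1,2)@(3, 5): e=[8,4,4] → X
    (2,2)@(5, 5): e=[0,-4,20] → .  [on edge]
    (1,3)@(3, 7): e=[16,4,-4] → .
    (3,3)@(7, 7): e=[0,-12,28] → .  [on edge]
  covered (3 px):
    X . . . . . . . .
    . X . . . . . . .
    . X . . . . . . .
    . . . . . . . . .

Final: 14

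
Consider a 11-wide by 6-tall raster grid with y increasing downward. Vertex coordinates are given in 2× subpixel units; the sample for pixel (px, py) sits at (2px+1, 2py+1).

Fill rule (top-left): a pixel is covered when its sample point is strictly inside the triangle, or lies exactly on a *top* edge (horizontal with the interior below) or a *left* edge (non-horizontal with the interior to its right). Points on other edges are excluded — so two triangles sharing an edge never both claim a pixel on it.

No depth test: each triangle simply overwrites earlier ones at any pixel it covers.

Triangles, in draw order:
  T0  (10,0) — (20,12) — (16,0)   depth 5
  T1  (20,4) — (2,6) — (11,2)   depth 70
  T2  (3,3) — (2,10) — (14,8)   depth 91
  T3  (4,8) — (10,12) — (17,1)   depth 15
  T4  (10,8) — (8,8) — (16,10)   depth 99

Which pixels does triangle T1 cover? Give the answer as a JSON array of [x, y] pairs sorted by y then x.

T0:
  2·area = 72  (B↔C swapped to make it positive)
  edge (10, 0)→(16, 0): d=(6,0) top-left  bias=+0
  edge (16, 0)→(20, 12): d=(4,12) right/bottom  bias=-1
  edge (20, 12)→(10, 0): d=(-10,-12) top-left  bias=+0
    (5,0)@(11, 1): e=[6,64,2] → #
    (6,0)@(13, 1): e=[6,40,26] → #
    (7,0)@(15, 1): e=[6,16,50] → #
    (8,0)@(17, 1): e=[6,-8,74] → ·
    (5,1)@(11, 3): e=[18,72,-18] → ·
    (6,1)@(13, 3): e=[18,48,6] → #
    (8,1)@(17, 3): e=[18,0,54] → ·  [on edge]
    (6,2)@(13, 5): e=[30,56,-14] → ·
    (7,2)@(15, 5): e=[30,32,10] → #
    (8,2)@(17, 5): e=[30,8,34] → #
    (9,2)@(19, 5): e=[30,-16,58] → ·
    (7,3)@(15, 7): e=[42,40,-10] → ·
    (9,4)@(19, 9): e=[54,0,18] → ·  [on edge]
  covered (8 px):
    · · · · · # # # · · ·
    · · · · · · # # · · ·
    · · · · · · · # # · ·
    · · · · · · · · # · ·
    · · · · · · · · · · ·
    · · · · · · · · · · ·
T1:
  2·area = 54
  edge (20, 4)→(2, 6): d=(-18,2) right/bottom  bias=-1
  edge (2, 6)→(11, 2): d=(9,-4) top-left  bias=+0
  edge (11, 2)→(20, 4): d=(9,2) right/bottom  bias=-1
    (4,1)@(9, 3): e=[40,1,13] → #
    (5,1)@(11, 3): e=[36,9,9] → #
    (6,1)@(13, 3): e=[32,17,5] → #
    (7,1)@(15, 3): e=[28,25,1] → #
    (8,1)@(17, 3): e=[24,33,-3] → ·
    (2,2)@(5, 5): e=[12,3,39] → #
    (3,2)@(7, 5): e=[8,11,35] → #
    (5,2)@(11, 5): e=[0,27,27] → ·  [on edge]
    (6,2)@(13, 5): e=[-4,35,23] → ·
    (7,2)@(15, 5): e=[-8,43,19] → ·
    (2,3)@(5, 7): e=[-24,21,57] → ·
    (3,3)@(7, 7): e=[-28,29,53] → ·
  covered (7 px):
    · · · · · · · · · · ·
    · · · · # # # # · · ·
    · · # # # · · · · · ·
    · · · · · · · · · · ·
    · · · · · · · · · · ·
    · · · · · · · · · · ·
T2:
  2·area = 82  (B↔C swapped to make it positive)
  edge (3, 3)→(14, 8): d=(11,5) right/bottom  bias=-1
  edge (14, 8)→(2, 10): d=(-12,2) right/bottom  bias=-1
  edge (2, 10)→(3, 3): d=(1,-7) top-left  bias=+0
    (1,1)@(3, 3): e=[0,82,0] → ·  [on edge]
    (1,2)@(3, 5): e=[22,58,2] → #
    (2,2)@(5, 5): e=[12,54,16] → #
    (3,2)@(7, 5): e=[2,50,30] → #
    (4,2)@(9, 5): e=[-8,46,44] → ·
    (1,3)@(3, 7): e=[44,34,4] → #
    (4,3)@(9, 7): e=[14,22,46] → #
    (5,3)@(11, 7): e=[4,18,60] → #
    (6,3)@(13, 7): e=[-6,14,74] → ·
    (1,4)@(3, 9): e=[66,10,6] → #
    (4,4)@(9, 9): e=[36,-2,48] → ·
    (5,4)@(11, 9): e=[26,-6,62] → ·
  covered (11 px):
    · · · · · · · · · · ·
    · · · · · · · · · · ·
    · # # # · · · · · · ·
    · # # # # # · · · · ·
    · # # # · · · · · · ·
    · · · · · · · · · · ·
T3:
  2·area = 94  (B↔C swapped to make it positive)
  edge (4, 8)→(17, 1): d=(13,-7) top-left  bias=+0
  edge (17, 1)→(10, 12): d=(-7,11) right/bottom  bias=-1
  edge (10, 12)→(4, 8): d=(-6,-4) top-left  bias=+0
    (8,0)@(17, 1): e=[0,0,94] → ·  [on edge]
    (7,1)@(15, 3): e=[12,8,74] → #
    (8,1)@(17, 3): e=[26,-14,82] → ·
    (5,2)@(11, 5): e=[10,38,46] → #
    (6,2)@(13, 5): e=[24,16,54] → #
    (7,2)@(15, 5): e=[38,-6,62] → ·
    (3,3)@(7, 7): e=[8,68,18] → #
    (4,3)@(9, 7): e=[22,46,26] → #
    (7,3)@(15, 7): e=[64,-20,50] → ·
    (3,4)@(7, 9): e=[34,54,6] → #
    (6,4)@(13, 9): e=[76,-12,30] → ·
    (3,5)@(7, 11): e=[60,40,-6] → ·
  covered (11 px):
    · · · · · · · · · · ·
    · · · · · · · # · · ·
    · · · · · # # · · · ·
    · · · # # # # · · · ·
    · · · # # # · · · · ·
    · · · · # · · · · · ·
T4:
  2·area = 4  (B↔C swapped to make it positive)
  edge (10, 8)→(16, 10): d=(6,2) right/bottom  bias=-1
  edge (16, 10)→(8, 8): d=(-8,-2) top-left  bias=+0
  edge (8, 8)→(10, 8): d=(2,0) top-left  bias=+0
    (0,2)@(1, 5): e=[0,10,-6] → ·  [on edge]
    (3,3)@(7, 7): e=[0,6,-2] → ·  [on edge]
    (6,4)@(13, 9): e=[0,2,2] → ·  [on edge]
    (9,5)@(19, 11): e=[0,-2,6] → ·  [on edge]
  covered (0 px):
    · · · · · · · · · · ·
    · · · · · · · · · · ·
    · · · · · · · · · · ·
    · · · · · · · · · · ·
    · · · · · · · · · · ·
    · · · · · · · · · · ·

Answer: [[4,1],[5,1],[6,1],[7,1],[2,2],[3,2],[4,2]]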